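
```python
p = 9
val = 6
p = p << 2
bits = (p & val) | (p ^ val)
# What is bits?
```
Trace:
  p=9
  p=9, val=6
  p=36, val=6
  p=36, val=6, bits=38

Final answer: 38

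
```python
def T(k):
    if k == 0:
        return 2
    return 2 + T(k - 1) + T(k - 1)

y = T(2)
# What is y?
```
Call trace (a repeated sub-call is expanded the first time; later identical calls just restate its return value):
T(k=2)
  T(k=1)
    T(k=0)
    -> return 2
    T(k=0)
    -> return 2
  -> return 6
  T(k=1) -> return 6  (same call as traced above)
-> return 14

Final answer: 14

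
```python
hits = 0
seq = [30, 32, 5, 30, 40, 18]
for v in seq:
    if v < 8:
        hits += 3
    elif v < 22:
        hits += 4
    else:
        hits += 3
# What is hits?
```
Trace:
  hits=0
  hits=3, v=30
  hits=6, v=32
  hits=9, v=5
  hits=12, v=30
  hits=15, v=40
  hits=19, v=18

Final answer: 19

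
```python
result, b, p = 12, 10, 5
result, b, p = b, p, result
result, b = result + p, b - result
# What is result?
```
Trace:
  result=12, b=10, p=5
  result=10, b=5, p=12
  result=22, b=-5, p=12

Final answer: 22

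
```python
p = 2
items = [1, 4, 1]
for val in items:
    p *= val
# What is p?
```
Trace:
  p=2
  p=2, val=1
  p=8, val=4
  p=8, val=1

Final answer: 8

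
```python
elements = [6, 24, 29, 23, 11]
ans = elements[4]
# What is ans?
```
Trace:
  elements=[6, 24, 29, 23, 11]
  elements=[6, 24, 29, 23, 11], ans=11

Final answer: 11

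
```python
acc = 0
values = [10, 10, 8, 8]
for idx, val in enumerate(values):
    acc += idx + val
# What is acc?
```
Trace:
  acc=0
  acc=10, idx=0, val=10
  acc=21, idx=1, val=10
  acc=31, idx=2, val=8
  acc=42, idx=3, val=8

Final answer: 42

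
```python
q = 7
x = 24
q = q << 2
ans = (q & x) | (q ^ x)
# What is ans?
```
Trace:
  q=7
  q=7, x=24
  q=28, x=24
  q=28, x=24, ans=28

Final answer: 28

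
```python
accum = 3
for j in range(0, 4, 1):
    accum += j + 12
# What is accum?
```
Trace:
  accum=3
  accum=15, j=0
  accum=28, j=1
  accum=42, j=2
  accum=57, j=3

Final answer: 57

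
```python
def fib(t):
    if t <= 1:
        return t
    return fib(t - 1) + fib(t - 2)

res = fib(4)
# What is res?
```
Call trace (a repeated sub-call is expanded the first time; later identical calls just restate its return value):
fib(t=4)
  fib(t=3)
    fib(t=2)
      fib(t=1)
      -> return 1
      fib(t=0)
      -> return 0
    -> return 1
    fib(t=1)
    -> return 1
  -> return 2
  fib(t=2) -> return 1  (same call as traced above)
-> return 3

Final answer: 3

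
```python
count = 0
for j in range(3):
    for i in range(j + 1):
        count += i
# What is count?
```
Trace:
  count=0
  count=0, j=0, i=0
  count=0, j=1, i=0
  count=1, j=1, i=1
  count=1, j=2, i=0
  count=2, j=2, i=1
  count=4, j=2, i=2

Final answer: 4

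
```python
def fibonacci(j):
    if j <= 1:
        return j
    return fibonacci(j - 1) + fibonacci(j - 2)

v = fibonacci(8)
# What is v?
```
Call trace (a repeated sub-call is expanded the first time; later identical calls just restate its return value):
fibonacci(j=8)
  fibonacci(j=7)
    fibonacci(j=6)
      fibonacci(j=5)
        fibonacci(j=4)
          fibonacci(j=3)
            fibonacci(j=2)
              fibonacci(j=1)
              -> return 1
              fibonacci(j=0)
              -> return 0
            -> return 1
            fibonacci(j=1)
            -> return 1
          -> return 2
          fibonacci(j=2) -> return 1  (same call as traced above)
        -> return 3
        fibonacci(j=3) -> return 2  (same call as traced above)
      -> return 5
      fibonacci(j=4) -> return 3  (same call as traced above)
    -> return 8
    fibonacci(j=5) -> return 5  (same call as traced above)
  -> return 13
  fibonacci(j=6) -> return 8  (same call as traced above)
-> return 21

Final answer: 21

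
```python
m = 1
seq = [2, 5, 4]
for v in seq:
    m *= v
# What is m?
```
Trace:
  m=1
  m=2, v=2
  m=10, v=5
  m=40, v=4

Final answer: 40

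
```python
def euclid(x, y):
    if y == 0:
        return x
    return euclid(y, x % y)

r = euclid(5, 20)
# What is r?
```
Call trace:
euclid(x=5, y=20)
  euclid(x=20, y=5)
    euclid(x=5, y=0)
    -> return 5
  -> return 5
-> return 5

Final answer: 5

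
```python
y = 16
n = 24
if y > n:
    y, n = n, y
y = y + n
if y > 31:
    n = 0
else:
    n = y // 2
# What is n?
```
Trace:
  y=16
  y=16, n=24
  y=16, n=24
  y=40, n=24
  y=40, n=0

Final answer: 0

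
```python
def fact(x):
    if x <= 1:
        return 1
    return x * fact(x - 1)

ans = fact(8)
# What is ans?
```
Call trace:
fact(x=8)
  fact(x=7)
    fact(x=6)
      fact(x=5)
        fact(x=4)
          fact(x=3)
            fact(x=2)
              fact(x=1)
              -> return 1
            -> return 2
          -> return 6
        -> return 24
      -> return 120
    -> return 720
  -> return 5040
-> return 40320

Final answer: 40320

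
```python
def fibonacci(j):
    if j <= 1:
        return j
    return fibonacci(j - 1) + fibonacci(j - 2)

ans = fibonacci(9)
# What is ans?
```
Call trace (a repeated sub-call is expanded the first time; later identical calls just restate its return value):
fibonacci(j=9)
  fibonacci(j=8)
    fibonacci(j=7)
      fibonacci(j=6)
        fibonacci(j=5)
          fibonacci(j=4)
            fibonacci(j=3)
              fibonacci(j=2)
                fibonacci(j=1)
                -> return 1
                fibonacci(j=0)
                -> return 0
              -> return 1
              fibonacci(j=1)
              -> return 1
            -> return 2
            fibonacci(j=2) -> return 1  (same call as traced above)
          -> return 3
          fibonacci(j=3) -> return 2  (same call as traced above)
        -> return 5
        fibonacci(j=4) -> return 3  (same call as traced above)
      -> return 8
      fibonacci(j=5) -> return 5  (same call as traced above)
    -> return 13
    fibonacci(j=6) -> return 8  (same call as traced above)
  -> return 21
  fibonacci(j=7) -> return 13  (same call as traced above)
-> return 34

Final answer: 34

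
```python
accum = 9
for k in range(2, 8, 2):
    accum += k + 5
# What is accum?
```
Trace:
  accum=9
  accum=16, k=2
  accum=25, k=4
  accum=36, k=6

Final answer: 36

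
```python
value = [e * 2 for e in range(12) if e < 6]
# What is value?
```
Trace:
  e=0
  e=1
  e=2
  e=3
  e=4
  e=5
  e=6
  e=7
  e=8
  e=9
  e=10
  e=11
  value=[0, 2, 4, 6, 8, 10]

Final answer: [0, 2, 4, 6, 8, 10]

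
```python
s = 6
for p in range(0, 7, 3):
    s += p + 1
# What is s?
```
Trace:
  s=6
  s=7, p=0
  s=11, p=3
  s=18, p=6

Final answer: 18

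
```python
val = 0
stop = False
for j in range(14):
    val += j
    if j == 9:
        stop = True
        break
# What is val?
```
Trace:
  val=0
  val=0, stop=False
  val=0, stop=False, j=0
  val=1, stop=False, j=1
  val=3, stop=False, j=2
  val=6, stop=False, j=3
  val=10, stop=False, j=4
  val=15, stop=False, j=5
  val=21, stop=False, j=6
  val=28, stop=False, j=7
  val=36, stop=False, j=8
  val=45, stop=True, j=9

Final answer: 45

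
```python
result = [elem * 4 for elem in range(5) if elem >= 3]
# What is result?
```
Trace:
  elem=0
  elem=1
  elem=2
  elem=3
  elem=4
  result=[12, 16]

Final answer: [12, 16]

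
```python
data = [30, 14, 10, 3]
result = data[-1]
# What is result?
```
Trace:
  data=[30, 14, 10, 3]
  data=[30, 14, 10, 3], result=3

Final answer: 3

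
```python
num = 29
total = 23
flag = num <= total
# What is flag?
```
Trace:
  num=29
  num=29, total=23
  num=29, total=23, flag=False

Final answer: False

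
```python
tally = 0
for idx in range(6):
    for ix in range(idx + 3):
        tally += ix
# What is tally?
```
Trace:
  tally=0
  tally=0, idx=0, ix=0
  tally=1, idx=0, ix=1
  tally=3, idx=0, ix=2
  tally=3, idx=1, ix=0
  tally=4, idx=1, ix=1
  tally=6, idx=1, ix=2
  tally=9, idx=1, ix=3
  tally=9, idx=2, ix=0
  tally=10, idx=2, ix=1
  tally=12, idx=2, ix=2
  tally=15, idx=2, ix=3
  tally=19, idx=2, ix=4
  tally=19, idx=3, ix=0
  tally=20, idx=3, ix=1
  tally=22, idx=3, ix=2
  tally=25, idx=3, ix=3
  tally=29, idx=3, ix=4
  tally=34, idx=3, ix=5
  tally=34, idx=4, ix=0
  tally=35, idx=4, ix=1
  tally=37, idx=4, ix=2
  tally=40, idx=4, ix=3
  tally=44, idx=4, ix=4
  tally=49, idx=4, ix=5
  tally=55, idx=4, ix=6
  tally=55, idx=5, ix=0
  tally=56, idx=5, ix=1
  tally=58, idx=5, ix=2
  tally=61, idx=5, ix=3
  tally=65, idx=5, ix=4
  tally=70, idx=5, ix=5
  tally=76, idx=5, ix=6
  tally=83, idx=5, ix=7

Final answer: 83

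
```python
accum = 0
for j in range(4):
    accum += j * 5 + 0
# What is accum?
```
Trace:
  accum=0
  accum=0, j=0
  accum=5, j=1
  accum=15, j=2
  accum=30, j=3

Final answer: 30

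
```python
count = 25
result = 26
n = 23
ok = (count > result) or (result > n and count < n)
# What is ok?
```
Trace:
  count=25
  count=25, result=26
  count=25, result=26, n=23
  count=25, result=26, n=23, ok=False

Final answer: False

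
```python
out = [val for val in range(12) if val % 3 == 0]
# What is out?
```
Trace:
  val=0
  val=1
  val=2
  val=3
  val=4
  val=5
  val=6
  val=7
  val=8
  val=9
  val=10
  val=11
  out=[0, 3, 6, 9]

Final answer: [0, 3, 6, 9]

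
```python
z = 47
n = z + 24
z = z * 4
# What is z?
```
Trace:
  z=47
  z=47, n=71
  z=188, n=71

Final answer: 188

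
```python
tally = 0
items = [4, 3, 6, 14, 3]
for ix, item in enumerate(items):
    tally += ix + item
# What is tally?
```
Trace:
  tally=0
  tally=4, ix=0, item=4
  tally=8, ix=1, item=3
  tally=16, ix=2, item=6
  tally=33, ix=3, item=14
  tally=40, ix=4, item=3

Final answer: 40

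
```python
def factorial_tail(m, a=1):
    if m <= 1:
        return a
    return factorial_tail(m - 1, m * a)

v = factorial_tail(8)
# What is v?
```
Call trace:
factorial_tail(m=8, a=1)
  factorial_tail(m=7, a=8)
    factorial_tail(m=6, a=56)
      factorial_tail(m=5, a=336)
        factorial_tail(m=4, a=1680)
          factorial_tail(m=3, a=6720)
            factorial_tail(m=2, a=20160)
              factorial_tail(m=1, a=40320)
              -> return 40320
            -> return 40320
          -> return 40320
        -> return 40320
      -> return 40320
    -> return 40320
  -> return 40320
-> return 40320

Final answer: 40320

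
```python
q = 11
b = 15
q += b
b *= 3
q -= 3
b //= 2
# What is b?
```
Trace:
  q=11
  q=11, b=15
  q=26, b=15
  q=26, b=45
  q=23, b=45
  q=23, b=22

Final answer: 22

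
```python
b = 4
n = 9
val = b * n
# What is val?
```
Trace:
  b=4
  b=4, n=9
  b=4, n=9, val=36

Final answer: 36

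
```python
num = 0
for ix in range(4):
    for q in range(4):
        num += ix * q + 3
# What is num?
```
Trace:
  num=0
  num=3, ix=0, q=0
  num=6, ix=0, q=1
  num=9, ix=0, q=2
  num=12, ix=0, q=3
  num=15, ix=1, q=0
  num=19, ix=1, q=1
  num=24, ix=1, q=2
  num=30, ix=1, q=3
  num=33, ix=2, q=0
  num=38, ix=2, q=1
  num=45, ix=2, q=2
  num=54, ix=2, q=3
  num=57, ix=3, q=0
  num=63, ix=3, q=1
  num=72, ix=3, q=2
  num=84, ix=3, q=3

Final answer: 84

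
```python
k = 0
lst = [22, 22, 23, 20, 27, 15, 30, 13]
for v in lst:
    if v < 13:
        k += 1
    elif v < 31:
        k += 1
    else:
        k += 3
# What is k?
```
Trace:
  k=0
  k=1, v=22
  k=2, v=22
  k=3, v=23
  k=4, v=20
  k=5, v=27
  k=6, v=15
  k=7, v=30
  k=8, v=13

Final answer: 8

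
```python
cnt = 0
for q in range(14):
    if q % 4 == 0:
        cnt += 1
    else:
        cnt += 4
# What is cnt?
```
Trace:
  cnt=0
  cnt=1, q=0
  cnt=5, q=1
  cnt=9, q=2
  cnt=13, q=3
  cnt=14, q=4
  cnt=18, q=5
  cnt=22, q=6
  cnt=26, q=7
  cnt=27, q=8
  cnt=31, q=9
  cnt=35, q=10
  cnt=39, q=11
  cnt=40, q=12
  cnt=44, q=13

Final answer: 44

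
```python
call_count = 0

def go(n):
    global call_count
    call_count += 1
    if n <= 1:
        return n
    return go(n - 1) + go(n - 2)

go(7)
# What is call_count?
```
Call trace (a repeated sub-call is expanded the first time; later identical calls just restate its return value):
go(n=7)
  go(n=6)
    go(n=5)
      go(n=4)
        go(n=3)
          go(n=2)
            go(n=1)
            -> return 1
            go(n=0)
            -> return 0
          -> return 1
          go(n=1)
          -> return 1
        -> return 2
        go(n=2) -> return 1  (same call as traced above)
      -> return 3
      go(n=3) -> return 2  (same call as traced above)
    -> return 5
    go(n=4) -> return 3  (same call as traced above)
  -> return 8
  go(n=5) -> return 5  (same call as traced above)
-> return 13

call_count is incremented once per call, so count the calls in each subtree. Let C(n) = number of calls made by go(n).
C(0) = C(1) = 1 (base case, no recursion); C(n) = 1 + C(n - 1) + C(n - 2) otherwise.
C(2) = 1 + C(1) + C(0) = 1 + 1 + 1 = 3
C(3) = 1 + C(2) + C(1) = 1 + 3 + 1 = 5
C(4) = 1 + C(3) + C(2) = 1 + 5 + 3 = 9
C(5) = 1 + C(4) + C(3) = 1 + 9 + 5 = 15
C(6) = 1 + C(5) + C(4) = 1 + 15 + 9 = 25
C(7) = 1 + C(6) + C(5) = 1 + 25 + 15 = 41
call_count = C(7) = 41

Final answer: 41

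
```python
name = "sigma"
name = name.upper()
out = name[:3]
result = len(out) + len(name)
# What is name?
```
Trace:
  name='sigma'
  name='SIGMA'
  name='SIGMA', out='SIG'
  name='SIGMA', out='SIG', result=8

Final answer: 'SIGMA'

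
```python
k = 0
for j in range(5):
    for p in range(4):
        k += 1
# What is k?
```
Trace:
  k=0
  k=1, j=0, p=0
  k=2, j=0, p=1
  k=3, j=0, p=2
  k=4, j=0, p=3
  k=5, j=1, p=0
  k=6, j=1, p=1
  k=7, j=1, p=2
  k=8, j=1, p=3
  k=9, j=2, p=0
  k=10, j=2, p=1
  k=11, j=2, p=2
  k=12, j=2, p=3
  k=13, j=3, p=0
  k=14, j=3, p=1
  k=15, j=3, p=2
  k=16, j=3, p=3
  k=17, j=4, p=0
  k=18, j=4, p=1
  k=19, j=4, p=2
  k=20, j=4, p=3

Final answer: 20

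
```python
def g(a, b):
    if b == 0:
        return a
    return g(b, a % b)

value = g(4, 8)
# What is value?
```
Call trace:
g(a=4, b=8)
  g(a=8, b=4)
    g(a=4, b=0)
    -> return 4
  -> return 4
-> return 4

Final answer: 4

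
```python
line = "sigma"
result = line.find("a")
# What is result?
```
Trace:
  line='sigma'
  line='sigma', result=4

Final answer: 4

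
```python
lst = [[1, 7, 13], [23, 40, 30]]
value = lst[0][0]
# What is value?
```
Trace:
  lst=[[1, 7, 13], [23, 40, 30]]
  lst=[[1, 7, 13], [23, 40, 30]], value=1

Final answer: 1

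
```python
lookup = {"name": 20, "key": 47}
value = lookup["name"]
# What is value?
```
Trace:
  lookup={'name': 20, 'key': 47}
  lookup={'name': 20, 'key': 47}, value=20

Final answer: 20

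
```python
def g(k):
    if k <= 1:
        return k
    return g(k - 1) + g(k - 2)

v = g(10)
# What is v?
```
Call trace (a repeated sub-call is expanded the first time; later identical calls just restate its return value):
g(k=10)
  g(k=9)
    g(k=8)
      g(k=7)
        g(k=6)
          g(k=5)
            g(k=4)
              g(k=3)
                g(k=2)
                  g(k=1)
                  -> return 1
                  g(k=0)
                  -> return 0
                -> return 1
                g(k=1)
                -> return 1
              -> return 2
              g(k=2) -> return 1  (same call as traced above)
            -> return 3
            g(k=3) -> return 2  (same call as traced above)
          -> return 5
          g(k=4) -> return 3  (same call as traced above)
        -> return 8
        g(k=5) -> return 5  (same call as traced above)
      -> return 13
      g(k=6) -> return 8  (same call as traced above)
    -> return 21
    g(k=7) -> return 13  (same call as traced above)
  -> return 34
  g(k=8) -> return 21  (same call as traced above)
-> return 55

Final answer: 55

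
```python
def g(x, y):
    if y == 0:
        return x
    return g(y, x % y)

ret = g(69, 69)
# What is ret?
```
Call trace:
g(x=69, y=69)
  g(x=69, y=0)
  -> return 69
-> return 69

Final answer: 69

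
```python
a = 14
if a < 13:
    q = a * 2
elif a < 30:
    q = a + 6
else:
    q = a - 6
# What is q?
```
Trace:
  a=14
  a=14, q=20

Final answer: 20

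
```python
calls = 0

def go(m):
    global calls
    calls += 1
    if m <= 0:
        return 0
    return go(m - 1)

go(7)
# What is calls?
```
Call trace:
go(m=7)
  go(m=6)
    go(m=5)
      go(m=4)
        go(m=3)
          go(m=2)
            go(m=1)
              go(m=0)
              -> return 0
            -> return 0
          -> return 0
        -> return 0
      -> return 0
    -> return 0
  -> return 0
-> return 0

calls is incremented once per call. go is entered once for each m = 7, 6, 5, 4, 3, 2, 1, 0 (the m <= 0 call returns without recursing), i.e. 7 + 1 calls.
calls = 8

Final answer: 8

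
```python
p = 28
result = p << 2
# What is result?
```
Trace:
  p=28
  p=28, result=112

Final answer: 112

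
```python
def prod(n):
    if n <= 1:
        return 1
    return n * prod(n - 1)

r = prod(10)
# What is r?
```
Call trace:
prod(n=10)
  prod(n=9)
    prod(n=8)
      prod(n=7)
        prod(n=6)
          prod(n=5)
            prod(n=4)
              prod(n=3)
                prod(n=2)
                  prod(n=1)
                  -> return 1
                -> return 2
              -> return 6
            -> return 24
          -> return 120
        -> return 720
      -> return 5040
    -> return 40320
  -> return 362880
-> return 3628800

Final answer: 3628800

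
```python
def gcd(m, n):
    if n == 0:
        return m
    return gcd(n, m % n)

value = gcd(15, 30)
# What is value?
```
Call trace:
gcd(m=15, n=30)
  gcd(m=30, n=15)
    gcd(m=15, n=0)
    -> return 15
  -> return 15
-> return 15

Final answer: 15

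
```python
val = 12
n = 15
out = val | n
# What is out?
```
Trace:
  val=12
  val=12, n=15
  val=12, n=15, out=15

Final answer: 15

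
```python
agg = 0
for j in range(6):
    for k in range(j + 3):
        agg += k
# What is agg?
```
Trace:
  agg=0
  agg=0, j=0, k=0
  agg=1, j=0, k=1
  agg=3, j=0, k=2
  agg=3, j=1, k=0
  agg=4, j=1, k=1
  agg=6, j=1, k=2
  agg=9, j=1, k=3
  agg=9, j=2, k=0
  agg=10, j=2, k=1
  agg=12, j=2, k=2
  agg=15, j=2, k=3
  agg=19, j=2, k=4
  agg=19, j=3, k=0
  agg=20, j=3, k=1
  agg=22, j=3, k=2
  agg=25, j=3, k=3
  agg=29, j=3, k=4
  agg=34, j=3, k=5
  agg=34, j=4, k=0
  agg=35, j=4, k=1
  agg=37, j=4, k=2
  agg=40, j=4, k=3
  agg=44, j=4, k=4
  agg=49, j=4, k=5
  agg=55, j=4, k=6
  agg=55, j=5, k=0
  agg=56, j=5, k=1
  agg=58, j=5, k=2
  agg=61, j=5, k=3
  agg=65, j=5, k=4
  agg=70, j=5, k=5
  agg=76, j=5, k=6
  agg=83, j=5, k=7

Final answer: 83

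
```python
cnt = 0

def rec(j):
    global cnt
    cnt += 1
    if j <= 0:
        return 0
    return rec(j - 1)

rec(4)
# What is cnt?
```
Call trace:
rec(j=4)
  rec(j=3)
    rec(j=2)
      rec(j=1)
        rec(j=0)
        -> return 0
      -> return 0
    -> return 0
  -> return 0
-> return 0

cnt is incremented once per call. rec is entered once for each j = 4, 3, 2, 1, 0 (the j <= 0 call returns without recursing), i.e. 4 + 1 calls.
cnt = 5

Final answer: 5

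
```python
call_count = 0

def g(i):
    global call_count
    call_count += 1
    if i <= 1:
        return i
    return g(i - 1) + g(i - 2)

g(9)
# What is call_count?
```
Call trace (a repeated sub-call is expanded the first time; later identical calls just restate its return value):
g(i=9)
  g(i=8)
    g(i=7)
      g(i=6)
        g(i=5)
          g(i=4)
            g(i=3)
              g(i=2)
                g(i=1)
                -> return 1
                g(i=0)
                -> return 0
              -> return 1
              g(i=1)
              -> return 1
            -> return 2
            g(i=2) -> return 1  (same call as traced above)
          -> return 3
          g(i=3) -> return 2  (same call as traced above)
        -> return 5
        g(i=4) -> return 3  (same call as traced above)
      -> return 8
      g(i=5) -> return 5  (same call as traced above)
    -> return 13
    g(i=6) -> return 8  (same call as traced above)
  -> return 21
  g(i=7) -> return 13  (same call as traced above)
-> return 34

call_count is incremented once per call, so count the calls in each subtree. Let C(i) = number of calls made by g(i).
C(0) = C(1) = 1 (base case, no recursion); C(i) = 1 + C(i - 1) + C(i - 2) otherwise.
C(2) = 1 + C(1) + C(0) = 1 + 1 + 1 = 3
C(3) = 1 + C(2) + C(1) = 1 + 3 + 1 = 5
C(4) = 1 + C(3) + C(2) = 1 + 5 + 3 = 9
C(5) = 1 + C(4) + C(3) = 1 + 9 + 5 = 15
C(6) = 1 + C(5) + C(4) = 1 + 15 + 9 = 25
C(7) = 1 + C(6) + C(5) = 1 + 25 + 15 = 41
C(8) = 1 + C(7) + C(6) = 1 + 41 + 25 = 67
C(9) = 1 + C(8) + C(7) = 1 + 67 + 41 = 109
call_count = C(9) = 109

Final answer: 109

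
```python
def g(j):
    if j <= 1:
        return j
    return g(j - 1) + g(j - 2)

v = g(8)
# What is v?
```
Call trace (a repeated sub-call is expanded the first time; later identical calls just restate its return value):
g(j=8)
  g(j=7)
    g(j=6)
      g(j=5)
        g(j=4)
          g(j=3)
            g(j=2)
              g(j=1)
              -> return 1
              g(j=0)
              -> return 0
            -> return 1
            g(j=1)
            -> return 1
          -> return 2
          g(j=2) -> return 1  (same call as traced above)
        -> return 3
        g(j=3) -> return 2  (same call as traced above)
      -> return 5
      g(j=4) -> return 3  (same call as traced above)
    -> return 8
    g(j=5) -> return 5  (same call as traced above)
  -> return 13
  g(j=6) -> return 8  (same call as traced above)
-> return 21

Final answer: 21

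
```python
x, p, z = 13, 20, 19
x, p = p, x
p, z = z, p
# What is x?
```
Trace:
  x=13, p=20, z=19
  x=20, p=13, z=19
  x=20, p=19, z=13

Final answer: 20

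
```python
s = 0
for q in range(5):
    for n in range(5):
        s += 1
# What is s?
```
Trace:
  s=0
  s=1, q=0, n=0
  s=2, q=0, n=1
  s=3, q=0, n=2
  s=4, q=0, n=3
  s=5, q=0, n=4
  s=6, q=1, n=0
  s=7, q=1, n=1
  s=8, q=1, n=2
  s=9, q=1, n=3
  s=10, q=1, n=4
  s=11, q=2, n=0
  s=12, q=2, n=1
  s=13, q=2, n=2
  s=14, q=2, n=3
  s=15, q=2, n=4
  s=16, q=3, n=0
  s=17, q=3, n=1
  s=18, q=3, n=2
  s=19, q=3, n=3
  s=20, q=3, n=4
  s=21, q=4, n=0
  s=22, q=4, n=1
  s=23, q=4, n=2
  s=24, q=4, n=3
  s=25, q=4, n=4

Final answer: 25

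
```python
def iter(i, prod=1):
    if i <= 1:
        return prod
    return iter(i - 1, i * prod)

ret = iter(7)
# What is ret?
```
Call trace:
iter(i=7, prod=1)
  iter(i=6, prod=7)
    iter(i=5, prod=42)
      iter(i=4, prod=210)
        iter(i=3, prod=840)
          iter(i=2, prod=2520)
            iter(i=1, prod=5040)
            -> return 5040
          -> return 5040
        -> return 5040
      -> return 5040
    -> return 5040
  -> return 5040
-> return 5040

Final answer: 5040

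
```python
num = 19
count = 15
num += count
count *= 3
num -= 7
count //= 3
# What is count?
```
Trace:
  num=19
  num=19, count=15
  num=34, count=15
  num=34, count=45
  num=27, count=45
  num=27, count=15

Final answer: 15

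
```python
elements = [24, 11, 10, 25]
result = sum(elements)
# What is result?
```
Trace:
  elements=[24, 11, 10, 25]
  elements=[24, 11, 10, 25], result=70

Final answer: 70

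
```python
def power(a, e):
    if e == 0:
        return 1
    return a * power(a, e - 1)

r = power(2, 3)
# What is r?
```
Call trace:
power(a=2, e=3)
  power(a=2, e=2)
    power(a=2, e=1)
      power(a=2, e=0)
      -> return 1
    -> return 2
  -> return 4
-> return 8

Final answer: 8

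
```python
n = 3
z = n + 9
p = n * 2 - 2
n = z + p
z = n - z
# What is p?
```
Trace:
  n=3
  n=3, z=12
  n=3, z=12, p=4
  n=16, z=12, p=4
  n=16, z=4, p=4

Final answer: 4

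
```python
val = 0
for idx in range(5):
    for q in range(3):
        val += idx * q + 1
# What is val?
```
Trace:
  val=0
  val=1, idx=0, q=0
  val=2, idx=0, q=1
  val=3, idx=0, q=2
  val=4, idx=1, q=0
  val=6, idx=1, q=1
  val=9, idx=1, q=2
  val=10, idx=2, q=0
  val=13, idx=2, q=1
  val=18, idx=2, q=2
  val=19, idx=3, q=0
  val=23, idx=3, q=1
  val=30, idx=3, q=2
  val=31, idx=4, q=0
  val=36, idx=4, q=1
  val=45, idx=4, q=2

Final answer: 45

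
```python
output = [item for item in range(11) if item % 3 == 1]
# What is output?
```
Trace:
  item=0
  item=1
  item=2
  item=3
  item=4
  item=5
  item=6
  item=7
  item=8
  item=9
  item=10
  output=[1, 4, 7, 10]

Final answer: [1, 4, 7, 10]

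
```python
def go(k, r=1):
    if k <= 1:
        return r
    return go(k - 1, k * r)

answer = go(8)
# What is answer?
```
Call trace:
go(k=8, r=1)
  go(k=7, r=8)
    go(k=6, r=56)
      go(k=5, r=336)
        go(k=4, r=1680)
          go(k=3, r=6720)
            go(k=2, r=20160)
              go(k=1, r=40320)
              -> return 40320
            -> return 40320
          -> return 40320
        -> return 40320
      -> return 40320
    -> return 40320
  -> return 40320
-> return 40320

Final answer: 40320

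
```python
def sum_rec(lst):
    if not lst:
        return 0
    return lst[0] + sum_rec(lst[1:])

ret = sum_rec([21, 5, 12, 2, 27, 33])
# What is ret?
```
Call trace:
sum_rec(lst=[21, 5, 12, 2, 27, 33])
  sum_rec(lst=[5, 12, 2, 27, 33])
    sum_rec(lst=[12, 2, 27, 33])
      sum_rec(lst=[2, 27, 33])
        sum_rec(lst=[27, 33])
          sum_rec(lst=[33])
            sum_rec(lst=[])
            -> return 0
          -> return 33
        -> return 60
      -> return 62
    -> return 74
  -> return 79
-> return 100

Final answer: 100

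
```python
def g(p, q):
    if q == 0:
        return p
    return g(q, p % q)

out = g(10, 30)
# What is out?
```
Call trace:
g(p=10, q=30)
  g(p=30, q=10)
    g(p=10, q=0)
    -> return 10
  -> return 10
-> return 10

Final answer: 10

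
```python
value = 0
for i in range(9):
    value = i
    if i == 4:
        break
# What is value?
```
Trace:
  value=0
  value=0, i=0
  value=1, i=1
  value=2, i=2
  value=3, i=3
  value=4, i=4

Final answer: 4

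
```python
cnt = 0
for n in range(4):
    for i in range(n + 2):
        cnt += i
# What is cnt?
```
Trace:
  cnt=0
  cnt=0, n=0, i=0
  cnt=1, n=0, i=1
  cnt=1, n=1, i=0
  cnt=2, n=1, i=1
  cnt=4, n=1, i=2
  cnt=4, n=2, i=0
  cnt=5, n=2, i=1
  cnt=7, n=2, i=2
  cnt=10, n=2, i=3
  cnt=10, n=3, i=0
  cnt=11, n=3, i=1
  cnt=13, n=3, i=2
  cnt=16, n=3, i=3
  cnt=20, n=3, i=4

Final answer: 20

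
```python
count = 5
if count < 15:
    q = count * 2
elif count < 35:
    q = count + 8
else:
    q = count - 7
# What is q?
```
Trace:
  count=5
  count=5, q=10

Final answer: 10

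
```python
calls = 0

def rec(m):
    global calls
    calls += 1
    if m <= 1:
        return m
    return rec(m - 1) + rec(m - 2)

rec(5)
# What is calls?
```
Call trace (a repeated sub-call is expanded the first time; later identical calls just restate its return value):
rec(m=5)
  rec(m=4)
    rec(m=3)
      rec(m=2)
        rec(m=1)
        -> return 1
        rec(m=0)
        -> return 0
      -> return 1
      rec(m=1)
      -> return 1
    -> return 2
    rec(m=2) -> return 1  (same call as traced above)
  -> return 3
  rec(m=3) -> return 2  (same call as traced above)
-> return 5

calls is incremented once per call, so count the calls in each subtree. Let C(m) = number of calls made by rec(m).
C(0) = C(1) = 1 (base case, no recursion); C(m) = 1 + C(m - 1) + C(m - 2) otherwise.
C(2) = 1 + C(1) + C(0) = 1 + 1 + 1 = 3
C(3) = 1 + C(2) + C(1) = 1 + 3 + 1 = 5
C(4) = 1 + C(3) + C(2) = 1 + 5 + 3 = 9
C(5) = 1 + C(4) + C(3) = 1 + 9 + 5 = 15
calls = C(5) = 15

Final answer: 15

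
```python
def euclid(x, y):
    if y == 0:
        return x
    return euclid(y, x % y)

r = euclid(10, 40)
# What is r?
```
Call trace:
euclid(x=10, y=40)
  euclid(x=40, y=10)
    euclid(x=10, y=0)
    -> return 10
  -> return 10
-> return 10

Final answer: 10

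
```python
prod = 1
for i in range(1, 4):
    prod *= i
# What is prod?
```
Trace:
  prod=1
  prod=1, i=1
  prod=2, i=2
  prod=6, i=3

Final answer: 6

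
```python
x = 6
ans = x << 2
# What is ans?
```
Trace:
  x=6
  x=6, ans=24

Final answer: 24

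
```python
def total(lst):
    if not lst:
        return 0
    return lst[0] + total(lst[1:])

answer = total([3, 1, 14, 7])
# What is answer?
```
Call trace:
total(lst=[3, 1, 14, 7])
  total(lst=[1, 14, 7])
    total(lst=[14, 7])
      total(lst=[7])
        total(lst=[])
        -> return 0
      -> return 7
    -> return 21
  -> return 22
-> return 25

Final answer: 25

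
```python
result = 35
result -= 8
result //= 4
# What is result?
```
Trace:
  result=35
  result=27
  result=6

Final answer: 6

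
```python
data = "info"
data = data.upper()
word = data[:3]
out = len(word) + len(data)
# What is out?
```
Trace:
  data='info'
  data='INFO'
  data='INFO', word='INF'
  data='INFO', word='INF', out=7

Final answer: 7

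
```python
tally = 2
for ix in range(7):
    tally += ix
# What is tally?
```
Trace:
  tally=2
  tally=2, ix=0
  tally=3, ix=1
  tally=5, ix=2
  tally=8, ix=3
  tally=12, ix=4
  tally=17, ix=5
  tally=23, ix=6

Final answer: 23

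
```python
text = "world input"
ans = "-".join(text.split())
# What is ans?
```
Trace:
  text='world input'
  text='world input', ans='world-input'

Final answer: 'world-input'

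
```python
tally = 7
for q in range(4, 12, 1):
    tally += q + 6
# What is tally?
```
Trace:
  tally=7
  tally=17, q=4
  tally=28, q=5
  tally=40, q=6
  tally=53, q=7
  tally=67, q=8
  tally=82, q=9
  tally=98, q=10
  tally=115, q=11

Final answer: 115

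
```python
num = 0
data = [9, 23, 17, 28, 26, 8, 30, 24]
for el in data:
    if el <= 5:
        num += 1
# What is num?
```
Trace:
  num=0
  num=0, el=9
  num=0, el=23
  num=0, el=17
  num=0, el=28
  num=0, el=26
  num=0, el=8
  num=0, el=30
  num=0, el=24

Final answer: 0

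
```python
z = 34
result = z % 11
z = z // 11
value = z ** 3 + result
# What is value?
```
Trace:
  z=34
  z=34, result=1
  z=3, result=1
  z=3, result=1, value=28

Final answer: 28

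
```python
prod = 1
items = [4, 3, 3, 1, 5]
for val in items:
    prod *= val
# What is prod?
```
Trace:
  prod=1
  prod=4, val=4
  prod=12, val=3
  prod=36, val=3
  prod=36, val=1
  prod=180, val=5

Final answer: 180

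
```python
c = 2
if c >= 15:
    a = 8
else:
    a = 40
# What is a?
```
Trace:
  c=2
  c=2, a=40

Final answer: 40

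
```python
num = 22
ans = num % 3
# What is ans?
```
Trace:
  num=22
  num=22, ans=1

Final answer: 1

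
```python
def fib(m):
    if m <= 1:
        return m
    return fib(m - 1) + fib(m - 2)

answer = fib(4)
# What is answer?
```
Call trace (a repeated sub-call is expanded the first time; later identical calls just restate its return value):
fib(m=4)
  fib(m=3)
    fib(m=2)
      fib(m=1)
      -> return 1
      fib(m=0)
      -> return 0
    -> return 1
    fib(m=1)
    -> return 1
  -> return 2
  fib(m=2) -> return 1  (same call as traced above)
-> return 3

Final answer: 3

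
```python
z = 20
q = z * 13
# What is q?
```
Trace:
  z=20
  z=20, q=260

Final answer: 260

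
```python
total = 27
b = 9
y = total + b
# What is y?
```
Trace:
  total=27
  total=27, b=9
  total=27, b=9, y=36

Final answer: 36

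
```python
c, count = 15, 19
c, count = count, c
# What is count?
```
Trace:
  c=15, count=19
  c=19, count=15

Final answer: 15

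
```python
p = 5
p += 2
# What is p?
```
Trace:
  p=5
  p=7

Final answer: 7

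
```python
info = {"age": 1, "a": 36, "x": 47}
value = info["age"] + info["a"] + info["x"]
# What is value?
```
Trace:
  info={'age': 1, 'a': 36, 'x': 47}
  info={'age': 1, 'a': 36, 'x': 47}, value=84

Final answer: 84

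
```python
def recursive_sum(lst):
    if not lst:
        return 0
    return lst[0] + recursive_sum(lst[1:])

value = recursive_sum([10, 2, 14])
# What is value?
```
Call trace:
recursive_sum(lst=[10, 2, 14])
  recursive_sum(lst=[2, 14])
    recursive_sum(lst=[14])
      recursive_sum(lst=[])
      -> return 0
    -> return 14
  -> return 16
-> return 26

Final answer: 26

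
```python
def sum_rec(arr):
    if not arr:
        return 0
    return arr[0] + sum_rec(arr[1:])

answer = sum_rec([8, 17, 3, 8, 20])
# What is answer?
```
Call trace:
sum_rec(arr=[8, 17, 3, 8, 20])
  sum_rec(arr=[17, 3, 8, 20])
    sum_rec(arr=[3, 8, 20])
      sum_rec(arr=[8, 20])
        sum_rec(arr=[20])
          sum_rec(arr=[])
          -> return 0
        -> return 20
      -> return 28
    -> return 31
  -> return 48
-> return 56

Final answer: 56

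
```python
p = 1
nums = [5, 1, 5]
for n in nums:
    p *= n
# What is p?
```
Trace:
  p=1
  p=5, n=5
  p=5, n=1
  p=25, n=5

Final answer: 25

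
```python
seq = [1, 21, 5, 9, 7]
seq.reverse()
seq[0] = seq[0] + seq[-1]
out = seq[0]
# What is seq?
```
Trace:
  seq=[1, 21, 5, 9, 7]
  seq=[7, 9, 5, 21, 1]
  seq=[8, 9, 5, 21, 1]
  seq=[8, 9, 5, 21, 1], out=8

Final answer: [8, 9, 5, 21, 1]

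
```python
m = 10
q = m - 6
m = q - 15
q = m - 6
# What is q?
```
Trace:
  m=10
  m=10, q=4
  m=-11, q=4
  m=-11, q=-17

Final answer: -17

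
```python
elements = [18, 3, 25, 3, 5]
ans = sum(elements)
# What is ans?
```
Trace:
  elements=[18, 3, 25, 3, 5]
  elements=[18, 3, 25, 3, 5], ans=54

Final answer: 54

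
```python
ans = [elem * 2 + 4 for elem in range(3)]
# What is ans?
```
Trace:
  elem=0
  elem=1
  elem=2
  ans=[4, 6, 8]

Final answer: [4, 6, 8]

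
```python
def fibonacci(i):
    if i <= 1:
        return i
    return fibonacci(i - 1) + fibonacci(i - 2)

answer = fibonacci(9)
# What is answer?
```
Call trace (a repeated sub-call is expanded the first time; later identical calls just restate its return value):
fibonacci(i=9)
  fibonacci(i=8)
    fibonacci(i=7)
      fibonacci(i=6)
        fibonacci(i=5)
          fibonacci(i=4)
            fibonacci(i=3)
              fibonacci(i=2)
                fibonacci(i=1)
                -> return 1
                fibonacci(i=0)
                -> return 0
              -> return 1
              fibonacci(i=1)
              -> return 1
            -> return 2
            fibonacci(i=2) -> return 1  (same call as traced above)
          -> return 3
          fibonacci(i=3) -> return 2  (same call as traced above)
        -> return 5
        fibonacci(i=4) -> return 3  (same call as traced above)
      -> return 8
      fibonacci(i=5) -> return 5  (same call as traced above)
    -> return 13
    fibonacci(i=6) -> return 8  (same call as traced above)
  -> return 21
  fibonacci(i=7) -> return 13  (same call as traced above)
-> return 34

Final answer: 34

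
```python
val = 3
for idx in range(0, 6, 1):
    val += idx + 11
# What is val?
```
Trace:
  val=3
  val=14, idx=0
  val=26, idx=1
  val=39, idx=2
  val=53, idx=3
  val=68, idx=4
  val=84, idx=5

Final answer: 84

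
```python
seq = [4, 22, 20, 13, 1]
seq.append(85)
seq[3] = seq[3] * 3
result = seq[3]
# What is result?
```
Trace:
  seq=[4, 22, 20, 13, 1]
  seq=[4, 22, 20, 13, 1, 85]
  seq=[4, 22, 20, 39, 1, 85]
  seq=[4, 22, 20, 39, 1, 85], result=39

Final answer: 39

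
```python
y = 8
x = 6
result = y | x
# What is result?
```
Trace:
  y=8
  y=8, x=6
  y=8, x=6, result=14

Final answer: 14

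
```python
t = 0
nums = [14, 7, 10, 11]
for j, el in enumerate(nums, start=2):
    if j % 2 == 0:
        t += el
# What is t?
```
Trace:
  t=0
  t=14, j=2, el=14
  t=14, j=3, el=7
  t=24, j=4, el=10
  t=24, j=5, el=11

Final answer: 24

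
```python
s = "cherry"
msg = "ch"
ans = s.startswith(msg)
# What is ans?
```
Trace:
  s='cherry'
  s='cherry', msg='ch'
  s='cherry', msg='ch', ans=True

Final answer: True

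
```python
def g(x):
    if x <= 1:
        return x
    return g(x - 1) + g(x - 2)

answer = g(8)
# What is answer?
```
Call trace (a repeated sub-call is expanded the first time; later identical calls just restate its return value):
g(x=8)
  g(x=7)
    g(x=6)
      g(x=5)
        g(x=4)
          g(x=3)
            g(x=2)
              g(x=1)
              -> return 1
              g(x=0)
              -> return 0
            -> return 1
            g(x=1)
            -> return 1
          -> return 2
          g(x=2) -> return 1  (same call as traced above)
        -> return 3
        g(x=3) -> return 2  (same call as traced above)
      -> return 5
      g(x=4) -> return 3  (same call as traced above)
    -> return 8
    g(x=5) -> return 5  (same call as traced above)
  -> return 13
  g(x=6) -> return 8  (same call as traced above)
-> return 21

Final answer: 21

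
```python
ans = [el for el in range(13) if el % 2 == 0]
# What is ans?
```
Trace:
  el=0
  el=1
  el=2
  el=3
  el=4
  el=5
  el=6
  el=7
  el=8
  el=9
  el=10
  el=11
  el=12
  ans=[0, 2, 4, 6, 8, 10, 12]

Final answer: [0, 2, 4, 6, 8, 10, 12]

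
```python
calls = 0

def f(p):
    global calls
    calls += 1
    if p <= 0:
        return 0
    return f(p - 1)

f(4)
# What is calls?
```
Call trace:
f(p=4)
  f(p=3)
    f(p=2)
      f(p=1)
        f(p=0)
        -> return 0
      -> return 0
    -> return 0
  -> return 0
-> return 0

calls is incremented once per call. f is entered once for each p = 4, 3, 2, 1, 0 (the p <= 0 call returns without recursing), i.e. 4 + 1 calls.
calls = 5

Final answer: 5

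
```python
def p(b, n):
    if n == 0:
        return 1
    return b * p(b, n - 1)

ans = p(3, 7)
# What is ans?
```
Call trace:
p(b=3, n=7)
  p(b=3, n=6)
    p(b=3, n=5)
      p(b=3, n=4)
        p(b=3, n=3)
          p(b=3, n=2)
            p(b=3, n=1)
              p(b=3, n=0)
              -> return 1
            -> return 3
          -> return 9
        -> return 27
      -> return 81
    -> return 243
  -> return 729
-> return 2187

Final answer: 2187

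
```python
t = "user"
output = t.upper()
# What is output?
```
Trace:
  t='user'
  t='user', output='USER'

Final answer: 'USER'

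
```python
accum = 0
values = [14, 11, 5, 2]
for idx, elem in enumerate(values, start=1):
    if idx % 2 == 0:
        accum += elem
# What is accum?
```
Trace:
  accum=0
  accum=0, idx=1, elem=14
  accum=11, idx=2, elem=11
  accum=11, idx=3, elem=5
  accum=13, idx=4, elem=2

Final answer: 13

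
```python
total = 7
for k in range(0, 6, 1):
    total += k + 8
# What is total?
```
Trace:
  total=7
  total=15, k=0
  total=24, k=1
  total=34, k=2
  total=45, k=3
  total=57, k=4
  total=70, k=5

Final answer: 70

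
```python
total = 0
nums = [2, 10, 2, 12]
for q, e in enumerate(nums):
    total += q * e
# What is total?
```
Trace:
  total=0
  total=0, q=0, e=2
  total=10, q=1, e=10
  total=14, q=2, e=2
  total=50, q=3, e=12

Final answer: 50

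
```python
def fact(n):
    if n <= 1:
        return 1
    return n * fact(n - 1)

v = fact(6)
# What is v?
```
Call trace:
fact(n=6)
  fact(n=5)
    fact(n=4)
      fact(n=3)
        fact(n=2)
          fact(n=1)
          -> return 1
        -> return 2
      -> return 6
    -> return 24
  -> return 120
-> return 720

Final answer: 720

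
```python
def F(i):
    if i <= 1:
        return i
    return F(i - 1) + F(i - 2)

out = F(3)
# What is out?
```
Call trace:
F(i=3)
  F(i=2)
    F(i=1)
    -> return 1
    F(i=0)
    -> return 0
  -> return 1
  F(i=1)
  -> return 1
-> return 2

Final answer: 2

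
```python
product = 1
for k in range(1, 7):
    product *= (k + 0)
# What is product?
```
Trace:
  product=1
  product=1, k=1
  product=2, k=2
  product=6, k=3
  product=24, k=4
  product=120, k=5
  product=720, k=6

Final answer: 720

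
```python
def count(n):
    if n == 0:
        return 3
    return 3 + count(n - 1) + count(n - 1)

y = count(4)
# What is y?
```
Call trace (a repeated sub-call is expanded the first time; later identical calls just restate its return value):
count(n=4)
  count(n=3)
    count(n=2)
      count(n=1)
        count(n=0)
        -> return 3
        count(n=0)
        -> return 3
      -> return 9
      count(n=1) -> return 9  (same call as traced above)
    -> return 21
    count(n=2) -> return 21  (same call as traced above)
  -> return 45
  count(n=3) -> return 45  (same call as traced above)
-> return 93

Final answer: 93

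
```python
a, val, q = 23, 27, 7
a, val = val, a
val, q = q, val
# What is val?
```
Trace:
  a=23, val=27, q=7
  a=27, val=23, q=7
  a=27, val=7, q=23

Final answer: 7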